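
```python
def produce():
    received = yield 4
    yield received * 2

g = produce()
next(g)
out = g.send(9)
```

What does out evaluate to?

Step 1: next(g) advances to first yield, producing 4.
Step 2: send(9) resumes, received = 9.
Step 3: yield received * 2 = 9 * 2 = 18.
Therefore out = 18.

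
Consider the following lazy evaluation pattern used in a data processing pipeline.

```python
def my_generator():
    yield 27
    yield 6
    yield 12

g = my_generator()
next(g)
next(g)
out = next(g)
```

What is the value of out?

Step 1: my_generator() creates a generator.
Step 2: next(g) yields 27 (consumed and discarded).
Step 3: next(g) yields 6 (consumed and discarded).
Step 4: next(g) yields 12, assigned to out.
Therefore out = 12.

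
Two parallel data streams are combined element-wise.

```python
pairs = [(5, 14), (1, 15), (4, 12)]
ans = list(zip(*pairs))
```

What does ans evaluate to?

Step 1: zip(*pairs) transposes: unzips [(5, 14), (1, 15), (4, 12)] into separate sequences.
Step 2: First elements: (5, 1, 4), second elements: (14, 15, 12).
Therefore ans = [(5, 1, 4), (14, 15, 12)].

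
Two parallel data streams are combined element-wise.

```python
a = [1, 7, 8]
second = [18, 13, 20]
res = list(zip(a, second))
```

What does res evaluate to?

Step 1: zip pairs elements at same index:
  Index 0: (1, 18)
  Index 1: (7, 13)
  Index 2: (8, 20)
Therefore res = [(1, 18), (7, 13), (8, 20)].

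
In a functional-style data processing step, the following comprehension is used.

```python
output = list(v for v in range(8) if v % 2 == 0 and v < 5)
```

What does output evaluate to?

Step 1: Filter range(8) where v % 2 == 0 and v < 5:
  v=0: both conditions met, included
  v=1: excluded (1 % 2 != 0)
  v=2: both conditions met, included
  v=3: excluded (3 % 2 != 0)
  v=4: both conditions met, included
  v=5: excluded (5 % 2 != 0, 5 >= 5)
  v=6: excluded (6 >= 5)
  v=7: excluded (7 % 2 != 0, 7 >= 5)
Therefore output = [0, 2, 4].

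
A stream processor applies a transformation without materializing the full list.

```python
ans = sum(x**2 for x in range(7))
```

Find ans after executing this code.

Step 1: Compute x**2 for each x in range(7):
  x=0: 0**2 = 0
  x=1: 1**2 = 1
  x=2: 2**2 = 4
  x=3: 3**2 = 9
  x=4: 4**2 = 16
  x=5: 5**2 = 25
  x=6: 6**2 = 36
Step 2: sum = 0 + 1 + 4 + 9 + 16 + 25 + 36 = 91.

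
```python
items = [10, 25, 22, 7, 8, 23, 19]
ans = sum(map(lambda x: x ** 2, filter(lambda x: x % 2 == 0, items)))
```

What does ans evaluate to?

Step 1: Filter even numbers from [10, 25, 22, 7, 8, 23, 19]: [10, 22, 8]
Step 2: Square each: [100, 484, 64]
Step 3: Sum = 648.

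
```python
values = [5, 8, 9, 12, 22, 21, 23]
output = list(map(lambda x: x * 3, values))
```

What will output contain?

Step 1: Apply lambda x: x * 3 to each element:
  5 -> 15
  8 -> 24
  9 -> 27
  12 -> 36
  22 -> 66
  21 -> 63
  23 -> 69
Therefore output = [15, 24, 27, 36, 66, 63, 69].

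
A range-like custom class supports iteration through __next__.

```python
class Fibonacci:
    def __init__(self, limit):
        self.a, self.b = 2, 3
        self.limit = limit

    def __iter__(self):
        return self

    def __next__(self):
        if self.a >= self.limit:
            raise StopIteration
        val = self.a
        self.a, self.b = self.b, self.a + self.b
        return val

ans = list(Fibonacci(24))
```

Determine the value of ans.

Step 1: Fibonacci-like sequence (a=2, b=3) until >= 24:
  Yield 2, then a,b = 3,5
  Yield 3, then a,b = 5,8
  Yield 5, then a,b = 8,13
  Yield 8, then a,b = 13,21
  Yield 13, then a,b = 21,34
  Yield 21, then a,b = 34,55
Step 2: 34 >= 24, stop.
Therefore ans = [2, 3, 5, 8, 13, 21].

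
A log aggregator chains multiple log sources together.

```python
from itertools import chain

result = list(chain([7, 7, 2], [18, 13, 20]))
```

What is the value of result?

Step 1: chain() concatenates iterables: [7, 7, 2] + [18, 13, 20].
Therefore result = [7, 7, 2, 18, 13, 20].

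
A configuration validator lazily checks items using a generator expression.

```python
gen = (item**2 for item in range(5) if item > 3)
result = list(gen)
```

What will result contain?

Step 1: For range(5), keep item > 3, then square:
  item=0: 0 <= 3, excluded
  item=1: 1 <= 3, excluded
  item=2: 2 <= 3, excluded
  item=3: 3 <= 3, excluded
  item=4: 4 > 3, yield 4**2 = 16
Therefore result = [16].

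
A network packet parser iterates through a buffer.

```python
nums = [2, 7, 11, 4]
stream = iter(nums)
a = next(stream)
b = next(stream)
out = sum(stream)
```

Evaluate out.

Step 1: Create iterator over [2, 7, 11, 4].
Step 2: a = next() = 2, b = next() = 7.
Step 3: sum() of remaining [11, 4] = 15.
Therefore out = 15.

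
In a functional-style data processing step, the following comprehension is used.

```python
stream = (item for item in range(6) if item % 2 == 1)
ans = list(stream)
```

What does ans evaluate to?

Step 1: Filter range(6) keeping only odd values:
  item=0: even, excluded
  item=1: odd, included
  item=2: even, excluded
  item=3: odd, included
  item=4: even, excluded
  item=5: odd, included
Therefore ans = [1, 3, 5].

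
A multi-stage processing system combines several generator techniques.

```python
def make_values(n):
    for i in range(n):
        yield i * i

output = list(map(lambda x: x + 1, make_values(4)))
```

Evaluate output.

Step 1: make_values(4) yields squares: [0, 1, 4, 9].
Step 2: map adds 1 to each: [1, 2, 5, 10].
Therefore output = [1, 2, 5, 10].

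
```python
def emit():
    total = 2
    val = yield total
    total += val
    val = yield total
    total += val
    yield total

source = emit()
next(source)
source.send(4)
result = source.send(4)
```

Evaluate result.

Step 1: next() -> yield total=2.
Step 2: send(4) -> val=4, total = 2+4 = 6, yield 6.
Step 3: send(4) -> val=4, total = 6+4 = 10, yield 10.
Therefore result = 10.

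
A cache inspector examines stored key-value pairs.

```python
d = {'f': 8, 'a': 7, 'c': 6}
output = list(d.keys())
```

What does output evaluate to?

Step 1: d.keys() returns the dictionary keys in insertion order.
Therefore output = ['f', 'a', 'c'].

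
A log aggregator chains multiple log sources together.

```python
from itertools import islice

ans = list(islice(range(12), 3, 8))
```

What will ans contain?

Step 1: islice(range(12), 3, 8) takes elements at indices [3, 8).
Step 2: Elements: [3, 4, 5, 6, 7].
Therefore ans = [3, 4, 5, 6, 7].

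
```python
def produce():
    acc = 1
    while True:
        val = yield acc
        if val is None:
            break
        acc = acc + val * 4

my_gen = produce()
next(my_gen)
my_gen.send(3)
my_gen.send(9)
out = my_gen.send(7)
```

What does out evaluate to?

Step 1: next() -> yield acc=1.
Step 2: send(3) -> val=3, acc = 1 + 3*4 = 13, yield 13.
Step 3: send(9) -> val=9, acc = 13 + 9*4 = 49, yield 49.
Step 4: send(7) -> val=7, acc = 49 + 7*4 = 77, yield 77.
Therefore out = 77.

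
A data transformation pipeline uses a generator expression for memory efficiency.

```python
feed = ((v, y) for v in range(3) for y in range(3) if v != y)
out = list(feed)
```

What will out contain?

Step 1: Nested generator over range(3) x range(3) where v != y:
  (0, 0): excluded (v == y)
  (0, 1): included
  (0, 2): included
  (1, 0): included
  (1, 1): excluded (v == y)
  (1, 2): included
  (2, 0): included
  (2, 1): included
  (2, 2): excluded (v == y)
Therefore out = [(0, 1), (0, 2), (1, 0), (1, 2), (2, 0), (2, 1)].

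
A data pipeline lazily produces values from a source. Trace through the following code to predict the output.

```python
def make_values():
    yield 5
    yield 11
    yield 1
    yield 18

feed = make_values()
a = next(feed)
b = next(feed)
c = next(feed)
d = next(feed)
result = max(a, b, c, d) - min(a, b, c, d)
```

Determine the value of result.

Step 1: Create generator and consume all values:
  a = next(feed) = 5
  b = next(feed) = 11
  c = next(feed) = 1
  d = next(feed) = 18
Step 2: max = 18, min = 1, result = 18 - 1 = 17.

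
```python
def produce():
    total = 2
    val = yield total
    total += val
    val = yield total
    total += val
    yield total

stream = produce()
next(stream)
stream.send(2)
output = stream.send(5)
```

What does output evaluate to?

Step 1: next() -> yield total=2.
Step 2: send(2) -> val=2, total = 2+2 = 4, yield 4.
Step 3: send(5) -> val=5, total = 4+5 = 9, yield 9.
Therefore output = 9.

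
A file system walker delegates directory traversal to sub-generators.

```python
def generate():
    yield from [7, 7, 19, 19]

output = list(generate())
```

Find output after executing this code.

Step 1: yield from delegates to the iterable, yielding each element.
Step 2: Collected values: [7, 7, 19, 19].
Therefore output = [7, 7, 19, 19].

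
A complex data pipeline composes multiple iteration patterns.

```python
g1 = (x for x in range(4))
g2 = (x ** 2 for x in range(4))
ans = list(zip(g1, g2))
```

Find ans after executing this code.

Step 1: g1 produces [0, 1, 2, 3].
Step 2: g2 produces [0, 1, 4, 9].
Step 3: zip pairs them: [(0, 0), (1, 1), (2, 4), (3, 9)].
Therefore ans = [(0, 0), (1, 1), (2, 4), (3, 9)].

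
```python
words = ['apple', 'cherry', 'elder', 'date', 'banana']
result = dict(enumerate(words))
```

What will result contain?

Step 1: enumerate pairs indices with words:
  0 -> 'apple'
  1 -> 'cherry'
  2 -> 'elder'
  3 -> 'date'
  4 -> 'banana'
Therefore result = {0: 'apple', 1: 'cherry', 2: 'elder', 3: 'date', 4: 'banana'}.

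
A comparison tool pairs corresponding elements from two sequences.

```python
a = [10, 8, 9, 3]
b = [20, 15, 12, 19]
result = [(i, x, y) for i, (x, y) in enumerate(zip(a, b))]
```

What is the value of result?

Step 1: enumerate(zip(a, b)) gives index with paired elements:
  i=0: (10, 20)
  i=1: (8, 15)
  i=2: (9, 12)
  i=3: (3, 19)
Therefore result = [(0, 10, 20), (1, 8, 15), (2, 9, 12), (3, 3, 19)].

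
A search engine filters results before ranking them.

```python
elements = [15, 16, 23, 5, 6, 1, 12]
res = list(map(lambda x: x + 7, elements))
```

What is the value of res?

Step 1: Apply lambda x: x + 7 to each element:
  15 -> 22
  16 -> 23
  23 -> 30
  5 -> 12
  6 -> 13
  1 -> 8
  12 -> 19
Therefore res = [22, 23, 30, 12, 13, 8, 19].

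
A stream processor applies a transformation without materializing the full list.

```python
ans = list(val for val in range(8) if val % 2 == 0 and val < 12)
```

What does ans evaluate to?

Step 1: Filter range(8) where val % 2 == 0 and val < 12:
  val=0: both conditions met, included
  val=1: excluded (1 % 2 != 0)
  val=2: both conditions met, included
  val=3: excluded (3 % 2 != 0)
  val=4: both conditions met, included
  val=5: excluded (5 % 2 != 0)
  val=6: both conditions met, included
  val=7: excluded (7 % 2 != 0)
Therefore ans = [0, 2, 4, 6].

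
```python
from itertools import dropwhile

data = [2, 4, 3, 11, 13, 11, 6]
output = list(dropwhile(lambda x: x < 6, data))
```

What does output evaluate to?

Step 1: dropwhile drops elements while < 6:
  2 < 6: dropped
  4 < 6: dropped
  3 < 6: dropped
  11: kept (dropping stopped)
Step 2: Remaining elements kept regardless of condition.
Therefore output = [11, 13, 11, 6].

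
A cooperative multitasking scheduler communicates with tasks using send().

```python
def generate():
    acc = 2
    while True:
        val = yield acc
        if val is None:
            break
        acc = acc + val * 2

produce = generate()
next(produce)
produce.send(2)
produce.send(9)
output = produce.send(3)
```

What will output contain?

Step 1: next() -> yield acc=2.
Step 2: send(2) -> val=2, acc = 2 + 2*2 = 6, yield 6.
Step 3: send(9) -> val=9, acc = 6 + 9*2 = 24, yield 24.
Step 4: send(3) -> val=3, acc = 24 + 3*2 = 30, yield 30.
Therefore output = 30.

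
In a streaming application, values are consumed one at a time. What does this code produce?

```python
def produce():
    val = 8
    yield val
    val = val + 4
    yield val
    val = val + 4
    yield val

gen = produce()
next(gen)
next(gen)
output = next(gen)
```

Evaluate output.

Step 1: Trace through generator execution:
  Yield 1: val starts at 8, yield 8
  Yield 2: val = 8 + 4 = 12, yield 12
  Yield 3: val = 12 + 4 = 16, yield 16
Step 2: First next() gets 8, second next() gets the second value, third next() yields 16.
Therefore output = 16.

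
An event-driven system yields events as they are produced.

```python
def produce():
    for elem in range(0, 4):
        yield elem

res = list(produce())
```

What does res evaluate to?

Step 1: The generator yields each value from range(0, 4).
Step 2: list() consumes all yields: [0, 1, 2, 3].
Therefore res = [0, 1, 2, 3].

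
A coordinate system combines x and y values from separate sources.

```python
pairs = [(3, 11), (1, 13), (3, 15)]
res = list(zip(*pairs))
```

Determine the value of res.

Step 1: zip(*pairs) transposes: unzips [(3, 11), (1, 13), (3, 15)] into separate sequences.
Step 2: First elements: (3, 1, 3), second elements: (11, 13, 15).
Therefore res = [(3, 1, 3), (11, 13, 15)].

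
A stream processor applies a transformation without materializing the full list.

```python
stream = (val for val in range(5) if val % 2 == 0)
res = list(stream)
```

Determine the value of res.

Step 1: Filter range(5) keeping only even values:
  val=0: even, included
  val=1: odd, excluded
  val=2: even, included
  val=3: odd, excluded
  val=4: even, included
Therefore res = [0, 2, 4].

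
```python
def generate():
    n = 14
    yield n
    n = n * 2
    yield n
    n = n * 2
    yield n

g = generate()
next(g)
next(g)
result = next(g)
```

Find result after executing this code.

Step 1: Trace through generator execution:
  Yield 1: n starts at 14, yield 14
  Yield 2: n = 14 * 2 = 28, yield 28
  Yield 3: n = 28 * 2 = 56, yield 56
Step 2: First next() gets 14, second next() gets the second value, third next() yields 56.
Therefore result = 56.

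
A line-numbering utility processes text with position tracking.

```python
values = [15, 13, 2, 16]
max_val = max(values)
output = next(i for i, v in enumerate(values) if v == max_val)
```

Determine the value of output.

Step 1: max([15, 13, 2, 16]) = 16.
Step 2: Find first index where value == 16:
  Index 0: 15 != 16
  Index 1: 13 != 16
  Index 2: 2 != 16
  Index 3: 16 == 16, found!
Therefore output = 3.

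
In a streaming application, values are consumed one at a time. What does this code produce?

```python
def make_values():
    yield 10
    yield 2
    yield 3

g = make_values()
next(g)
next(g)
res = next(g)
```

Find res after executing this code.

Step 1: make_values() creates a generator.
Step 2: next(g) yields 10 (consumed and discarded).
Step 3: next(g) yields 2 (consumed and discarded).
Step 4: next(g) yields 3, assigned to res.
Therefore res = 3.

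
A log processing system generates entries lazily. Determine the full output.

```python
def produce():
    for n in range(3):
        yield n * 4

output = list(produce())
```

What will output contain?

Step 1: For each n in range(3), yield n * 4:
  n=0: yield 0 * 4 = 0
  n=1: yield 1 * 4 = 4
  n=2: yield 2 * 4 = 8
Therefore output = [0, 4, 8].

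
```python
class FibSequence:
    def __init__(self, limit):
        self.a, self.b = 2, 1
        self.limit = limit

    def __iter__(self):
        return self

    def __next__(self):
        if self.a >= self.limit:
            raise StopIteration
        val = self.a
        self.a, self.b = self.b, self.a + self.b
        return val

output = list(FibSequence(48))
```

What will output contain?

Step 1: Fibonacci-like sequence (a=2, b=1) until >= 48:
  Yield 2, then a,b = 1,3
  Yield 1, then a,b = 3,4
  Yield 3, then a,b = 4,7
  Yield 4, then a,b = 7,11
  Yield 7, then a,b = 11,18
  Yield 11, then a,b = 18,29
  Yield 18, then a,b = 29,47
  Yield 29, then a,b = 47,76
  Yield 47, then a,b = 76,123
Step 2: 76 >= 48, stop.
Therefore output = [2, 1, 3, 4, 7, 11, 18, 29, 47].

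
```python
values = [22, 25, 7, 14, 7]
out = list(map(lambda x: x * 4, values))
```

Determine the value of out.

Step 1: Apply lambda x: x * 4 to each element:
  22 -> 88
  25 -> 100
  7 -> 28
  14 -> 56
  7 -> 28
Therefore out = [88, 100, 28, 56, 28].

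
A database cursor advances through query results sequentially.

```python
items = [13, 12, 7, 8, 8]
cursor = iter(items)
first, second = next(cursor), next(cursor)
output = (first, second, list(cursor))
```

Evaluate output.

Step 1: Create iterator over [13, 12, 7, 8, 8].
Step 2: first = 13, second = 12.
Step 3: Remaining elements: [7, 8, 8].
Therefore output = (13, 12, [7, 8, 8]).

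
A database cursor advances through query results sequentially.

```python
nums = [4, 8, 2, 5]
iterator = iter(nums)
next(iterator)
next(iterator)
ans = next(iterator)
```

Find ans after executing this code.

Step 1: Create iterator over [4, 8, 2, 5].
Step 2: next() consumes 4.
Step 3: next() consumes 8.
Step 4: next() returns 2.
Therefore ans = 2.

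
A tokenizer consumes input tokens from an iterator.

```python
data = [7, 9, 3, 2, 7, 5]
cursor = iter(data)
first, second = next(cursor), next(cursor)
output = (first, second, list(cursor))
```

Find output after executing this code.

Step 1: Create iterator over [7, 9, 3, 2, 7, 5].
Step 2: first = 7, second = 9.
Step 3: Remaining elements: [3, 2, 7, 5].
Therefore output = (7, 9, [3, 2, 7, 5]).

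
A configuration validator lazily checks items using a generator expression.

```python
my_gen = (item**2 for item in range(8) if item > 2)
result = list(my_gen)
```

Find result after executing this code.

Step 1: For range(8), keep item > 2, then square:
  item=0: 0 <= 2, excluded
  item=1: 1 <= 2, excluded
  item=2: 2 <= 2, excluded
  item=3: 3 > 2, yield 3**2 = 9
  item=4: 4 > 2, yield 4**2 = 16
  item=5: 5 > 2, yield 5**2 = 25
  item=6: 6 > 2, yield 6**2 = 36
  item=7: 7 > 2, yield 7**2 = 49
Therefore result = [9, 16, 25, 36, 49].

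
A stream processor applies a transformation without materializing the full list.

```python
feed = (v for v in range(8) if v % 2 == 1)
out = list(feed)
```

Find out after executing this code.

Step 1: Filter range(8) keeping only odd values:
  v=0: even, excluded
  v=1: odd, included
  v=2: even, excluded
  v=3: odd, included
  v=4: even, excluded
  v=5: odd, included
  v=6: even, excluded
  v=7: odd, included
Therefore out = [1, 3, 5, 7].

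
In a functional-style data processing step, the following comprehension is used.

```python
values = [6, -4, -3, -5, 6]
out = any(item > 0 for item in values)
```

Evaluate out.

Step 1: Check item > 0 for each element in [6, -4, -3, -5, 6]:
  6 > 0: True
  -4 > 0: False
  -3 > 0: False
  -5 > 0: False
  6 > 0: True
Step 2: any() returns True.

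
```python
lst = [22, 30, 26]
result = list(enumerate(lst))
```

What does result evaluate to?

Step 1: enumerate pairs each element with its index:
  (0, 22)
  (1, 30)
  (2, 26)
Therefore result = [(0, 22), (1, 30), (2, 26)].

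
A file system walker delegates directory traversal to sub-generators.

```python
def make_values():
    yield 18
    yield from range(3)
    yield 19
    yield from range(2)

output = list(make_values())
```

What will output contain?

Step 1: Trace yields in order:
  yield 18
  yield 0
  yield 1
  yield 2
  yield 19
  yield 0
  yield 1
Therefore output = [18, 0, 1, 2, 19, 0, 1].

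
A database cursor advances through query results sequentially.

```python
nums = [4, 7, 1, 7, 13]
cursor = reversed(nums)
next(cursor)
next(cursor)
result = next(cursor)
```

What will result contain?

Step 1: reversed([4, 7, 1, 7, 13]) gives iterator: [13, 7, 1, 7, 4].
Step 2: First next() = 13, second next() = 7.
Step 3: Third next() = 1.
Therefore result = 1.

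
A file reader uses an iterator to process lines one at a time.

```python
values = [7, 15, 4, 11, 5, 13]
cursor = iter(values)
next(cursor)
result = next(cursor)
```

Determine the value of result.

Step 1: Create iterator over [7, 15, 4, 11, 5, 13].
Step 2: next() consumes 7.
Step 3: next() returns 15.
Therefore result = 15.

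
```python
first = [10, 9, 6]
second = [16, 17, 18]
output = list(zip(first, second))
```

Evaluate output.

Step 1: zip pairs elements at same index:
  Index 0: (10, 16)
  Index 1: (9, 17)
  Index 2: (6, 18)
Therefore output = [(10, 16), (9, 17), (6, 18)].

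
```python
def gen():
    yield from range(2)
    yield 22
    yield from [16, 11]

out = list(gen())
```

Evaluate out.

Step 1: Trace yields in order:
  yield 0
  yield 1
  yield 22
  yield 16
  yield 11
Therefore out = [0, 1, 22, 16, 11].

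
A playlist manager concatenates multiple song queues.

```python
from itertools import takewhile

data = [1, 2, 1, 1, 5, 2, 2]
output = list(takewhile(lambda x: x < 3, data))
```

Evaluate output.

Step 1: takewhile stops at first element >= 3:
  1 < 3: take
  2 < 3: take
  1 < 3: take
  1 < 3: take
  5 >= 3: stop
Therefore output = [1, 2, 1, 1].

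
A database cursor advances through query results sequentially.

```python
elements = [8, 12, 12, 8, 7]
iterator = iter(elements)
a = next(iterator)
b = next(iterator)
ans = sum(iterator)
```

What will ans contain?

Step 1: Create iterator over [8, 12, 12, 8, 7].
Step 2: a = next() = 8, b = next() = 12.
Step 3: sum() of remaining [12, 8, 7] = 27.
Therefore ans = 27.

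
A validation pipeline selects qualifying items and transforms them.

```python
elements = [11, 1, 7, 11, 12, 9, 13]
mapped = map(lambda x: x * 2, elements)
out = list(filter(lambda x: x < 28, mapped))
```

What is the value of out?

Step 1: Map x * 2:
  11 -> 22
  1 -> 2
  7 -> 14
  11 -> 22
  12 -> 24
  9 -> 18
  13 -> 26
Step 2: Filter for < 28:
  22: kept
  2: kept
  14: kept
  22: kept
  24: kept
  18: kept
  26: kept
Therefore out = [22, 2, 14, 22, 24, 18, 26].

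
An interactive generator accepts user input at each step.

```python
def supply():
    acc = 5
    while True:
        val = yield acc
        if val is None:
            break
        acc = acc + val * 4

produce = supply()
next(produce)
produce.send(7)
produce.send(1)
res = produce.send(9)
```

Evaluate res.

Step 1: next() -> yield acc=5.
Step 2: send(7) -> val=7, acc = 5 + 7*4 = 33, yield 33.
Step 3: send(1) -> val=1, acc = 33 + 1*4 = 37, yield 37.
Step 4: send(9) -> val=9, acc = 37 + 9*4 = 73, yield 73.
Therefore res = 73.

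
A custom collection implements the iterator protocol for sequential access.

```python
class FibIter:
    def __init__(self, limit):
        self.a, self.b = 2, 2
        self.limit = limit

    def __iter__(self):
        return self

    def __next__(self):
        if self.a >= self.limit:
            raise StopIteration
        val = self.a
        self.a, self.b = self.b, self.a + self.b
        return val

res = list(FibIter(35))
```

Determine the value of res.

Step 1: Fibonacci-like sequence (a=2, b=2) until >= 35:
  Yield 2, then a,b = 2,4
  Yield 2, then a,b = 4,6
  Yield 4, then a,b = 6,10
  Yield 6, then a,b = 10,16
  Yield 10, then a,b = 16,26
  Yield 16, then a,b = 26,42
  Yield 26, then a,b = 42,68
Step 2: 42 >= 35, stop.
Therefore res = [2, 2, 4, 6, 10, 16, 26].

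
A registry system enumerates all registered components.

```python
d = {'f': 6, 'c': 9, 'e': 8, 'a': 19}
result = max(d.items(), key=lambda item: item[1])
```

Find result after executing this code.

Step 1: Find item with maximum value:
  ('f', 6)
  ('c', 9)
  ('e', 8)
  ('a', 19)
Step 2: Maximum value is 19 at key 'a'.
Therefore result = ('a', 19).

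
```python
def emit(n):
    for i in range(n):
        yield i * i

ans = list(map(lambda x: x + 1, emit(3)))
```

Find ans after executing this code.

Step 1: emit(3) yields squares: [0, 1, 4].
Step 2: map adds 1 to each: [1, 2, 5].
Therefore ans = [1, 2, 5].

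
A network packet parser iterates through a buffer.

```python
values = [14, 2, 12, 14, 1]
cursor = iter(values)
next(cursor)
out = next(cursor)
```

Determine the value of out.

Step 1: Create iterator over [14, 2, 12, 14, 1].
Step 2: next() consumes 14.
Step 3: next() returns 2.
Therefore out = 2.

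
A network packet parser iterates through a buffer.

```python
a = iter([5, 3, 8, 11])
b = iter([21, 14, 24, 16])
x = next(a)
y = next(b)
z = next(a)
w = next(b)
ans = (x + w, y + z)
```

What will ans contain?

Step 1: a iterates [5, 3, 8, 11], b iterates [21, 14, 24, 16].
Step 2: x = next(a) = 5, y = next(b) = 21.
Step 3: z = next(a) = 3, w = next(b) = 14.
Step 4: ans = (5 + 14, 21 + 3) = (19, 24).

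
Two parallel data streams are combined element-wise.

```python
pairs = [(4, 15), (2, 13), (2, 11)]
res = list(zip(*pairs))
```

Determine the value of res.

Step 1: zip(*pairs) transposes: unzips [(4, 15), (2, 13), (2, 11)] into separate sequences.
Step 2: First elements: (4, 2, 2), second elements: (15, 13, 11).
Therefore res = [(4, 2, 2), (15, 13, 11)].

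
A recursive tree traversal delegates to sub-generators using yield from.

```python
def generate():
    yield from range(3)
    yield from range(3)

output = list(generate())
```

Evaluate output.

Step 1: Trace yields in order:
  yield 0
  yield 1
  yield 2
  yield 0
  yield 1
  yield 2
Therefore output = [0, 1, 2, 0, 1, 2].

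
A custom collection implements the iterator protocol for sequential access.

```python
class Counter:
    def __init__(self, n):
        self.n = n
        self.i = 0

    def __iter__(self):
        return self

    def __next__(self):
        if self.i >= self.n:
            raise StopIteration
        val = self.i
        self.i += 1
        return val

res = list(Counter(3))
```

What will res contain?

Step 1: Counter(3) creates an iterator counting 0 to 2.
Step 2: list() consumes all values: [0, 1, 2].
Therefore res = [0, 1, 2].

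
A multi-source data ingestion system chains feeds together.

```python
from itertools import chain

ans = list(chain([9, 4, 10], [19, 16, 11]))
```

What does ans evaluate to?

Step 1: chain() concatenates iterables: [9, 4, 10] + [19, 16, 11].
Therefore ans = [9, 4, 10, 19, 16, 11].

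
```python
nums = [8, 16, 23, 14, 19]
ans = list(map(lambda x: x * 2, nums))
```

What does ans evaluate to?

Step 1: Apply lambda x: x * 2 to each element:
  8 -> 16
  16 -> 32
  23 -> 46
  14 -> 28
  19 -> 38
Therefore ans = [16, 32, 46, 28, 38].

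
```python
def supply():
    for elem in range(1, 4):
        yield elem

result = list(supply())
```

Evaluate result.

Step 1: The generator yields each value from range(1, 4).
Step 2: list() consumes all yields: [1, 2, 3].
Therefore result = [1, 2, 3].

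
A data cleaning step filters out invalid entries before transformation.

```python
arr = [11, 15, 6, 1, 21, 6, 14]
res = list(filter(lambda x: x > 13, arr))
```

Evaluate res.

Step 1: Filter elements > 13:
  11: removed
  15: kept
  6: removed
  1: removed
  21: kept
  6: removed
  14: kept
Therefore res = [15, 21, 14].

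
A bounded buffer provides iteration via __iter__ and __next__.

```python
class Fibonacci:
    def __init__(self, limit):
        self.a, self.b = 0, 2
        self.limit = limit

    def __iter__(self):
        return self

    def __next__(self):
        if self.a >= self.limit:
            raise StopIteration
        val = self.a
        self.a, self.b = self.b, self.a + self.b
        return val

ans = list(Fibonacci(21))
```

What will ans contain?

Step 1: Fibonacci-like sequence (a=0, b=2) until >= 21:
  Yield 0, then a,b = 2,2
  Yield 2, then a,b = 2,4
  Yield 2, then a,b = 4,6
  Yield 4, then a,b = 6,10
  Yield 6, then a,b = 10,16
  Yield 10, then a,b = 16,26
  Yield 16, then a,b = 26,42
Step 2: 26 >= 21, stop.
Therefore ans = [0, 2, 2, 4, 6, 10, 16].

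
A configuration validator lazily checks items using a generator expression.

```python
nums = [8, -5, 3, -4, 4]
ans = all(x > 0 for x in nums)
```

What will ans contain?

Step 1: Check x > 0 for each element in [8, -5, 3, -4, 4]:
  8 > 0: True
  -5 > 0: False
  3 > 0: True
  -4 > 0: False
  4 > 0: True
Step 2: all() returns False.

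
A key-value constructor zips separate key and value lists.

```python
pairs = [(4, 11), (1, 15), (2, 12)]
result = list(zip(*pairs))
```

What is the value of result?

Step 1: zip(*pairs) transposes: unzips [(4, 11), (1, 15), (2, 12)] into separate sequences.
Step 2: First elements: (4, 1, 2), second elements: (11, 15, 12).
Therefore result = [(4, 1, 2), (11, 15, 12)].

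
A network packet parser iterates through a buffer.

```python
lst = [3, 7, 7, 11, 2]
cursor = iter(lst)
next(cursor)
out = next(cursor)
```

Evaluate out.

Step 1: Create iterator over [3, 7, 7, 11, 2].
Step 2: next() consumes 3.
Step 3: next() returns 7.
Therefore out = 7.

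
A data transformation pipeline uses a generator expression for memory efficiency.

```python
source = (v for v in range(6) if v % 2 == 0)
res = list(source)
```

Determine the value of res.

Step 1: Filter range(6) keeping only even values:
  v=0: even, included
  v=1: odd, excluded
  v=2: even, included
  v=3: odd, excluded
  v=4: even, included
  v=5: odd, excluded
Therefore res = [0, 2, 4].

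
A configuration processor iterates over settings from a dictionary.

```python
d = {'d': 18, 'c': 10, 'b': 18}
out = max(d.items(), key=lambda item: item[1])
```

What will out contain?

Step 1: Find item with maximum value:
  ('d', 18)
  ('c', 10)
  ('b', 18)
Step 2: Maximum value is 18 at key 'd'.
Therefore out = ('d', 18).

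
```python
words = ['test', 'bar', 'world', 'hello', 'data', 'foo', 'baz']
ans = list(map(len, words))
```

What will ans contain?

Step 1: Map len() to each word:
  'test' -> 4
  'bar' -> 3
  'world' -> 5
  'hello' -> 5
  'data' -> 4
  'foo' -> 3
  'baz' -> 3
Therefore ans = [4, 3, 5, 5, 4, 3, 3].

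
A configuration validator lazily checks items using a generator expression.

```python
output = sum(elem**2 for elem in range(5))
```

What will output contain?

Step 1: Compute elem**2 for each elem in range(5):
  elem=0: 0**2 = 0
  elem=1: 1**2 = 1
  elem=2: 2**2 = 4
  elem=3: 3**2 = 9
  elem=4: 4**2 = 16
Step 2: sum = 0 + 1 + 4 + 9 + 16 = 30.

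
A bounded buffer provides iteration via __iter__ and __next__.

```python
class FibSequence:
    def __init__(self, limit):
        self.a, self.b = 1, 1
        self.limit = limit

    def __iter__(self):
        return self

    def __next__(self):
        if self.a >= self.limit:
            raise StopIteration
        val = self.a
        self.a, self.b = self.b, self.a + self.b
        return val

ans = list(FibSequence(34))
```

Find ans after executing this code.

Step 1: Fibonacci-like sequence (a=1, b=1) until >= 34:
  Yield 1, then a,b = 1,2
  Yield 1, then a,b = 2,3
  Yield 2, then a,b = 3,5
  Yield 3, then a,b = 5,8
  Yield 5, then a,b = 8,13
  Yield 8, then a,b = 13,21
  Yield 13, then a,b = 21,34
  Yield 21, then a,b = 34,55
Step 2: 34 >= 34, stop.
Therefore ans = [1, 1, 2, 3, 5, 8, 13, 21].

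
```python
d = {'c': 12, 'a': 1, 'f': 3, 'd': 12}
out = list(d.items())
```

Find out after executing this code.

Step 1: d.items() returns (key, value) pairs in insertion order.
Therefore out = [('c', 12), ('a', 1), ('f', 3), ('d', 12)].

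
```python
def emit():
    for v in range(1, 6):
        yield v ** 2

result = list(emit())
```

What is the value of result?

Step 1: For each v in range(1, 6), yield v**2:
  v=1: yield 1**2 = 1
  v=2: yield 2**2 = 4
  v=3: yield 3**2 = 9
  v=4: yield 4**2 = 16
  v=5: yield 5**2 = 25
Therefore result = [1, 4, 9, 16, 25].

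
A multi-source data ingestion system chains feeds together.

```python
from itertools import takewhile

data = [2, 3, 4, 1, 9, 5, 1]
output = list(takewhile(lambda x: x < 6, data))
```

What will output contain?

Step 1: takewhile stops at first element >= 6:
  2 < 6: take
  3 < 6: take
  4 < 6: take
  1 < 6: take
  9 >= 6: stop
Therefore output = [2, 3, 4, 1].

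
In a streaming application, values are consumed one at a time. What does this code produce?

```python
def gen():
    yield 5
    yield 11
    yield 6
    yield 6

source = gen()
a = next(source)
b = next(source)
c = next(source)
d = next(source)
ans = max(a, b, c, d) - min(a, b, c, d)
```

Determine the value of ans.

Step 1: Create generator and consume all values:
  a = next(source) = 5
  b = next(source) = 11
  c = next(source) = 6
  d = next(source) = 6
Step 2: max = 11, min = 5, ans = 11 - 5 = 6.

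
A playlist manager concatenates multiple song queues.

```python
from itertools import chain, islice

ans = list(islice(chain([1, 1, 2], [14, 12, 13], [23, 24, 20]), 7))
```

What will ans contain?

Step 1: chain([1, 1, 2], [14, 12, 13], [23, 24, 20]) = [1, 1, 2, 14, 12, 13, 23, 24, 20].
Step 2: islice takes first 7 elements: [1, 1, 2, 14, 12, 13, 23].
Therefore ans = [1, 1, 2, 14, 12, 13, 23].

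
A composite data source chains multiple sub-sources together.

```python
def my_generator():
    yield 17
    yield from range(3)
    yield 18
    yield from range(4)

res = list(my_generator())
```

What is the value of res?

Step 1: Trace yields in order:
  yield 17
  yield 0
  yield 1
  yield 2
  yield 18
  yield 0
  yield 1
  yield 2
  yield 3
Therefore res = [17, 0, 1, 2, 18, 0, 1, 2, 3].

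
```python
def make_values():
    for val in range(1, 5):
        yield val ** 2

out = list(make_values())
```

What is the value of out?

Step 1: For each val in range(1, 5), yield val**2:
  val=1: yield 1**2 = 1
  val=2: yield 2**2 = 4
  val=3: yield 3**2 = 9
  val=4: yield 4**2 = 16
Therefore out = [1, 4, 9, 16].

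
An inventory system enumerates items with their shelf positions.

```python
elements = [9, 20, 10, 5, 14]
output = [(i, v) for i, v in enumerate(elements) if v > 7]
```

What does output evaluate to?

Step 1: Filter enumerate([9, 20, 10, 5, 14]) keeping v > 7:
  (0, 9): 9 > 7, included
  (1, 20): 20 > 7, included
  (2, 10): 10 > 7, included
  (3, 5): 5 <= 7, excluded
  (4, 14): 14 > 7, included
Therefore output = [(0, 9), (1, 20), (2, 10), (4, 14)].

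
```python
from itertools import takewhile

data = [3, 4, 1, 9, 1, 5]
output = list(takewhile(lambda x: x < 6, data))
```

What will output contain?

Step 1: takewhile stops at first element >= 6:
  3 < 6: take
  4 < 6: take
  1 < 6: take
  9 >= 6: stop
Therefore output = [3, 4, 1].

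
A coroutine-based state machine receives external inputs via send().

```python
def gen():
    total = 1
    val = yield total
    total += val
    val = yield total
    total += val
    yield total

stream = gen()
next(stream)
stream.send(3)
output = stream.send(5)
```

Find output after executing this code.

Step 1: next() -> yield total=1.
Step 2: send(3) -> val=3, total = 1+3 = 4, yield 4.
Step 3: send(5) -> val=5, total = 4+5 = 9, yield 9.
Therefore output = 9.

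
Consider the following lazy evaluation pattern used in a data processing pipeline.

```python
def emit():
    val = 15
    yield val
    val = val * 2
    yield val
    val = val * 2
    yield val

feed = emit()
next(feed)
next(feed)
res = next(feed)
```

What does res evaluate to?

Step 1: Trace through generator execution:
  Yield 1: val starts at 15, yield 15
  Yield 2: val = 15 * 2 = 30, yield 30
  Yield 3: val = 30 * 2 = 60, yield 60
Step 2: First next() gets 15, second next() gets the second value, third next() yields 60.
Therefore res = 60.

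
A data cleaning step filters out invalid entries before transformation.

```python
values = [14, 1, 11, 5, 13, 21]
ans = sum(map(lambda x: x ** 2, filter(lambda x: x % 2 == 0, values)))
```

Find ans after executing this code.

Step 1: Filter even numbers from [14, 1, 11, 5, 13, 21]: [14]
Step 2: Square each: [196]
Step 3: Sum = 196.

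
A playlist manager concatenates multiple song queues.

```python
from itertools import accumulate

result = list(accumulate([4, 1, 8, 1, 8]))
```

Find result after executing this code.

Step 1: accumulate computes running sums:
  + 4 = 4
  + 1 = 5
  + 8 = 13
  + 1 = 14
  + 8 = 22
Therefore result = [4, 5, 13, 14, 22].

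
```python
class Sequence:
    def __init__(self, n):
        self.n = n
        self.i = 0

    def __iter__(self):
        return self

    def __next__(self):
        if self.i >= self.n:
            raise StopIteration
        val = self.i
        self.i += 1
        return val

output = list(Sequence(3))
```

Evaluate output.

Step 1: Sequence(3) creates an iterator counting 0 to 2.
Step 2: list() consumes all values: [0, 1, 2].
Therefore output = [0, 1, 2].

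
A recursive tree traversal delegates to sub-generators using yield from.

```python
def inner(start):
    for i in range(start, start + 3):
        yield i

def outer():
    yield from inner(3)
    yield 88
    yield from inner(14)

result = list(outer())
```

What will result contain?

Step 1: outer() delegates to inner(3):
  yield 3
  yield 4
  yield 5
Step 2: yield 88
Step 3: Delegates to inner(14):
  yield 14
  yield 15
  yield 16
Therefore result = [3, 4, 5, 88, 14, 15, 16].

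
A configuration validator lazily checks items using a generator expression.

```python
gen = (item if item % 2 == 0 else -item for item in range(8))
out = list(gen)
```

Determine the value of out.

Step 1: For each item in range(8), yield item if even, else -item:
  item=0: even, yield 0
  item=1: odd, yield -1
  item=2: even, yield 2
  item=3: odd, yield -3
  item=4: even, yield 4
  item=5: odd, yield -5
  item=6: even, yield 6
  item=7: odd, yield -7
Therefore out = [0, -1, 2, -3, 4, -5, 6, -7].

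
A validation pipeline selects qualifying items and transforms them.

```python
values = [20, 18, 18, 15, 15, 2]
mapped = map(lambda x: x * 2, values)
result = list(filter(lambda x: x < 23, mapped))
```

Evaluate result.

Step 1: Map x * 2:
  20 -> 40
  18 -> 36
  18 -> 36
  15 -> 30
  15 -> 30
  2 -> 4
Step 2: Filter for < 23:
  40: removed
  36: removed
  36: removed
  30: removed
  30: removed
  4: kept
Therefore result = [4].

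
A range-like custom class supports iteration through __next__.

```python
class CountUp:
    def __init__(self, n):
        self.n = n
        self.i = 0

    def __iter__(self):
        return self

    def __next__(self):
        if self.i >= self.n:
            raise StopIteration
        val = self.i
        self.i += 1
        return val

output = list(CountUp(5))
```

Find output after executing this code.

Step 1: CountUp(5) creates an iterator counting 0 to 4.
Step 2: list() consumes all values: [0, 1, 2, 3, 4].
Therefore output = [0, 1, 2, 3, 4].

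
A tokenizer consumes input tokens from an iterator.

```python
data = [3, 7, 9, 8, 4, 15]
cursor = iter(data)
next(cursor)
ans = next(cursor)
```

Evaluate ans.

Step 1: Create iterator over [3, 7, 9, 8, 4, 15].
Step 2: next() consumes 3.
Step 3: next() returns 7.
Therefore ans = 7.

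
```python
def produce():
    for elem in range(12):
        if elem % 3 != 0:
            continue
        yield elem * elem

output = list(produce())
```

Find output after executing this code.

Step 1: Only yield elem**2 when elem is divisible by 3:
  elem=0: 0 % 3 == 0, yield 0**2 = 0
  elem=3: 3 % 3 == 0, yield 3**2 = 9
  elem=6: 6 % 3 == 0, yield 6**2 = 36
  elem=9: 9 % 3 == 0, yield 9**2 = 81
Therefore output = [0, 9, 36, 81].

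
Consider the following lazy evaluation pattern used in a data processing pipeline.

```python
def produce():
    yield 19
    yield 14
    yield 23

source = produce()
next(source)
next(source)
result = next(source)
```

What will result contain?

Step 1: produce() creates a generator.
Step 2: next(source) yields 19 (consumed and discarded).
Step 3: next(source) yields 14 (consumed and discarded).
Step 4: next(source) yields 23, assigned to result.
Therefore result = 23.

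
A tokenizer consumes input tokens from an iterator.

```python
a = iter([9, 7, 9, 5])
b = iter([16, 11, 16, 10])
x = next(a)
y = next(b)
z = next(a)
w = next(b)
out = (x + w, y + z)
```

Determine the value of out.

Step 1: a iterates [9, 7, 9, 5], b iterates [16, 11, 16, 10].
Step 2: x = next(a) = 9, y = next(b) = 16.
Step 3: z = next(a) = 7, w = next(b) = 11.
Step 4: out = (9 + 11, 16 + 7) = (20, 23).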